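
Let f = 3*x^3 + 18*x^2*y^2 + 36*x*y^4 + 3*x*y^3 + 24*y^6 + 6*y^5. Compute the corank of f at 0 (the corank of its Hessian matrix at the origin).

2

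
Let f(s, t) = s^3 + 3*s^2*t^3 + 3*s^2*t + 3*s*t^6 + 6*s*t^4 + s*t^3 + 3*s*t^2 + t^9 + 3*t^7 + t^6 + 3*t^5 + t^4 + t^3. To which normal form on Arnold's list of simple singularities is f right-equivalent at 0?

E_7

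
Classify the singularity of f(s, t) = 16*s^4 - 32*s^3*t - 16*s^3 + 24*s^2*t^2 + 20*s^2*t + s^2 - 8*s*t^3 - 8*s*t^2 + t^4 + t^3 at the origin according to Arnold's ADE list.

A_{2}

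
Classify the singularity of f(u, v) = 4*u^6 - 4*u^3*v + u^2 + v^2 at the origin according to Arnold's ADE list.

A1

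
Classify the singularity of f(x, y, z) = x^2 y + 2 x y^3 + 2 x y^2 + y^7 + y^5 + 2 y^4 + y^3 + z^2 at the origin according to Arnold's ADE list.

The Hessian of f at 0 has rank 1. Corank 2; j^3 = y*(x + y)^2 has shape L^2 M (L != M), so D-series; mu = 8 gives D_8.

D_{8}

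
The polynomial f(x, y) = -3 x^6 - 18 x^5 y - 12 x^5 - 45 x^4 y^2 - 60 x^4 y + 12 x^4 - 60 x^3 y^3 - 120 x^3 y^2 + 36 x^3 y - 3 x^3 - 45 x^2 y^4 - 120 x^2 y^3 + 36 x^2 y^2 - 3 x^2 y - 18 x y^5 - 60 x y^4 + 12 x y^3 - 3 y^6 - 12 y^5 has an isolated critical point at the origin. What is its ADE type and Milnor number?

Type D_{7}, Milnor number mu = 7.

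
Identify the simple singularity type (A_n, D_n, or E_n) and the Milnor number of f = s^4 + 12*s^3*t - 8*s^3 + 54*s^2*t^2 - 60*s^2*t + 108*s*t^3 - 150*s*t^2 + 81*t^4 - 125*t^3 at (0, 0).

Type E6, Milnor number mu = 6.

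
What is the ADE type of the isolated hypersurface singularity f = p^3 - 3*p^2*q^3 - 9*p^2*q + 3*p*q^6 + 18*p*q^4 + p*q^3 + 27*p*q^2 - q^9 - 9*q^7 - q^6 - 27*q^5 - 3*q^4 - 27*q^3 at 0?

E_{7}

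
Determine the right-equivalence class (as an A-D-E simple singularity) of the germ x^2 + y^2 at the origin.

A_{1}

The Hessian of f at 0 has rank 2. Corank 0: nondegenerate Morse point, so A_1.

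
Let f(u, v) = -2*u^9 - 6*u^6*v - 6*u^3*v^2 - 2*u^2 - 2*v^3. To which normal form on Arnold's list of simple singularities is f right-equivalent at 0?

A_{2}

The Hessian of f at 0 has rank 1. Corank 1: A-series; mu = 2 gives A_2.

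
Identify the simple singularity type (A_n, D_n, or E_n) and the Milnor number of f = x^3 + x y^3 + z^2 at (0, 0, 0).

Type E_{7}, Milnor number mu = 7.

The Hessian of f at 0 has rank 1. Corank 2; j^3 = x^3 is a perfect cube, so E-series; the 4-jet and mu = 7 give E_7.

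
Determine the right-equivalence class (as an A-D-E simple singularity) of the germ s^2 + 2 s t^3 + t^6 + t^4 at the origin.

A_{3}

The Hessian of f at 0 has rank 1. Corank 1: A-series; mu = 3 gives A_3.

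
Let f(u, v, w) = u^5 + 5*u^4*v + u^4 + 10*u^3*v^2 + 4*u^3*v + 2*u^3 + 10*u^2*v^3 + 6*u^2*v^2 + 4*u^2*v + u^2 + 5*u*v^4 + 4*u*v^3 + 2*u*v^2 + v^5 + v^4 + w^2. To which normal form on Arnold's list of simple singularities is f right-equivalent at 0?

A_4

The Hessian of f at 0 is [[2, 0, 0], [0, 0, 0], [0, 0, 2]] with rank 2, so corank 1. A Groebner basis of the Jacobian ideal J(f) in C{u,v,w} is {-u/2 + v^3 - v^2/2, u^2, u*v + u/2 + v^2/2, w}; counting standard monomials gives mu = 4. Corank 1: A-series; mu = 4 gives A_4.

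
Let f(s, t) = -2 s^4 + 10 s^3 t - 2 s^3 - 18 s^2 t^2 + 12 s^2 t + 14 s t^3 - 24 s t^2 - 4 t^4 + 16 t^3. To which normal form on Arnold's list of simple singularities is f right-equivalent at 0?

The Hessian of f at 0 has rank 0. Corank 2; j^3 = -2*(s - 2*t)^3 is a perfect cube, so E-series; the 4-jet and mu = 7 give E_7.

E_{7}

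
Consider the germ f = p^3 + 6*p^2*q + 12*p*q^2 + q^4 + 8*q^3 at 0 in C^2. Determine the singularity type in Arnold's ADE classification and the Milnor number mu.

Type E_{6}, Milnor number mu = 6.

The Hessian of f at 0 has rank 0. Corank 2; j^3 = (p + 2*q)^3 is a perfect cube, so E-series; the 4-jet and mu = 6 give E_6.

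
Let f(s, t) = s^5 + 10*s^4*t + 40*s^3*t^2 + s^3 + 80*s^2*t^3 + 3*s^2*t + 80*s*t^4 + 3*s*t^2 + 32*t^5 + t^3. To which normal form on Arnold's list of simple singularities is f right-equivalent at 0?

E_{8}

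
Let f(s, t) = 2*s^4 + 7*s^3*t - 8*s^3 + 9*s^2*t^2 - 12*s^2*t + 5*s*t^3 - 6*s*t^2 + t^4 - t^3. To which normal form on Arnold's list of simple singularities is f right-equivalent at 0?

E7

The Hessian of f at 0 is [[0, 0], [0, 0]] with rank 0, so corank 2. A Groebner basis of the Jacobian ideal J(f) in C{s,t} is {768*s^2 + 768*s*t + t^4 - 8*t^3 + 192*t^2, s^3 - 36*s^2 - 36*s*t + t^3/2 - 9*t^2, s^2*t + 40*s^2 + 40*s*t - 2*t^3/3 + 10*t^2, -32*s^2 + s*t^2 - 32*s*t + 5*t^3/6 - 8*t^2}; counting standard monomials gives mu = 7. Corank 2; j^3 = -(2*s + t)^3 is a perfect cube, so E-series; the 4-jet and mu = 7 give E_7.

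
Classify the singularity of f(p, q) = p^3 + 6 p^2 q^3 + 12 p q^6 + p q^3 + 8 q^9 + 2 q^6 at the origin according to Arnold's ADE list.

The Hessian of f at 0 is [[0, 0], [0, 0]] with rank 0, so corank 2. A Groebner basis of the Jacobian ideal J(f) in C{p,q} is {p^3, p*q^2, 3*p^2 + q^3}; counting standard monomials gives mu = 7. Corank 2; j^3 = p^3 is a perfect cube, so E-series; the 4-jet and mu = 7 give E_7.

E7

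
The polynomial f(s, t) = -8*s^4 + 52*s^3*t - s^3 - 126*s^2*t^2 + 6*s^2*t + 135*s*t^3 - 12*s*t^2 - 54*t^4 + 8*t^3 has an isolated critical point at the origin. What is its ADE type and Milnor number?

Type E_7, Milnor number mu = 7.

The Hessian of f at 0 has rank 0. Corank 2; j^3 = -(s - 2*t)^3 is a perfect cube, so E-series; the 4-jet and mu = 7 give E_7.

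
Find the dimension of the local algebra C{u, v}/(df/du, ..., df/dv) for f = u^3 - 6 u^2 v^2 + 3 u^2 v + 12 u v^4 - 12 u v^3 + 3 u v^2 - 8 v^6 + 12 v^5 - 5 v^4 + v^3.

6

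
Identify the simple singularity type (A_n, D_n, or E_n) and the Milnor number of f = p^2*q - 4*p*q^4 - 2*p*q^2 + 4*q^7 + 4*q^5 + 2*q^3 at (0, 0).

The Hessian of f at 0 is [[0, 0], [0, 0]] with rank 0, so corank 2. A Groebner basis of the Jacobian ideal J(f) in C{p,q} is {q^3, p^2 + 2*q^2, p*q - q^2}; counting standard monomials gives mu = 4. Corank 2; j^3 = q*(p^2 - 2*p*q + 2*q^2) splits into three distinct lines over C (the quadratic factor has nonzero discriminant), so D_4.

Type D_4, Milnor number mu = 4.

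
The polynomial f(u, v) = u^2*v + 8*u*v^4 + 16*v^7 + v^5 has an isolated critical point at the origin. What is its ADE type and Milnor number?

The Hessian of f at 0 has rank 0. Corank 2; j^3 = u^2*v has shape L^2 M (L != M), so D-series; mu = 6 gives D_6.

Type D_6, Milnor number mu = 6.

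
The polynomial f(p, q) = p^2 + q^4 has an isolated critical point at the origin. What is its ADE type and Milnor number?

The Hessian of f at 0 is [[2, 0], [0, 0]] with rank 1, so corank 1. A Groebner basis of the Jacobian ideal J(f) in C{p,q} is {q^3, p}; counting standard monomials gives mu = 3. Corank 1: A-series; mu = 3 gives A_3.

Type A_{3}, Milnor number mu = 3.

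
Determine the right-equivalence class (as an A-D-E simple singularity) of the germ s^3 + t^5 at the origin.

E_{8}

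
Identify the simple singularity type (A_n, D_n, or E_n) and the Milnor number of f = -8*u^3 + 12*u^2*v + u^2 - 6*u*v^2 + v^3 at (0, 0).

Type A_{2}, Milnor number mu = 2.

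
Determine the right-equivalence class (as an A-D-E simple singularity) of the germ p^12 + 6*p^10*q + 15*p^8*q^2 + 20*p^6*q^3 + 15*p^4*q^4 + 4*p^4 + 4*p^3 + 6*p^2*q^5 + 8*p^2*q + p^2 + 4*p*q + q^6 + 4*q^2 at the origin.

A5

The Hessian of f at 0 has rank 1. Corank 1: A-series; mu = 5 gives A_5.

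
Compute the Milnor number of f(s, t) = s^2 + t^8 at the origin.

The Hessian of f at 0 has rank 1. Corank 1: A-series; mu = 7 gives A_7.

7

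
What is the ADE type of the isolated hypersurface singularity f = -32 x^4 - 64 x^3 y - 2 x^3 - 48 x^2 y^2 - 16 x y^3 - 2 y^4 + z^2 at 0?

E_{6}

The Hessian of f at 0 is [[0, 0, 0], [0, 0, 0], [0, 0, 2]] with rank 1, so corank 2. A Groebner basis of the Jacobian ideal J(f) in C{x,y,z} is {y^4, x*y^2 + y^3/6, x^2, z}; counting standard monomials gives mu = 6. Corank 2; j^3 = -2*x^3 is a perfect cube, so E-series; the 4-jet and mu = 6 give E_6.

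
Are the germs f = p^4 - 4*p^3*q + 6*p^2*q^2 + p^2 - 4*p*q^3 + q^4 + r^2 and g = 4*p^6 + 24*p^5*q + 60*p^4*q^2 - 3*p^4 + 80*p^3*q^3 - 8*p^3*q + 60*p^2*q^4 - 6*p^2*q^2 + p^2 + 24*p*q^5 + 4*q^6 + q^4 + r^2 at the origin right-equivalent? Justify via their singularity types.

The Hessian of f at 0 has rank 2. Corank 1: A-series; mu = 3 gives A_3. The Hessian of g at 0 has rank 2. Corank 1: A-series; mu = 3 gives A_3. Both have type A_3, hence right-equivalent.

Yes.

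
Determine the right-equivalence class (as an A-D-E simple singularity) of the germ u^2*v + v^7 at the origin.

D_{8}

The Hessian of f at 0 is [[0, 0], [0, 0]] with rank 0, so corank 2. A Groebner basis of the Jacobian ideal J(f) in C{u,v} is {u^2/7 + v^6, u^3, u*v}; counting standard monomials gives mu = 8. Corank 2; j^3 = u^2*v has shape L^2 M (L != M), so D-series; mu = 8 gives D_8.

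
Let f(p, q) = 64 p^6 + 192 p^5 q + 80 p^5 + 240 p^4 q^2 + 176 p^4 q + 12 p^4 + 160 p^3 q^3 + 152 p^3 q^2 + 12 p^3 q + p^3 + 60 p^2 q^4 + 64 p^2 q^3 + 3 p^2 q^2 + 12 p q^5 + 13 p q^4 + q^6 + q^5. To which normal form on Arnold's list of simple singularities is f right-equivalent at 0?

E_8

The Hessian of f at 0 has rank 0. Corank 2; j^3 = p^3 is a perfect cube, so E-series; the 5-jet and mu = 8 give E_8.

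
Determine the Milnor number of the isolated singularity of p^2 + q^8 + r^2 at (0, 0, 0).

7

The Hessian of f at 0 has rank 2. Corank 1: A-series; mu = 7 gives A_7.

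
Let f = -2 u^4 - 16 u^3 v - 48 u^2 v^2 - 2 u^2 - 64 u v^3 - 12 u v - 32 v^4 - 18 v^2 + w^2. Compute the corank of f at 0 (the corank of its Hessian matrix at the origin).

1

Hessian at 0 has rank 2.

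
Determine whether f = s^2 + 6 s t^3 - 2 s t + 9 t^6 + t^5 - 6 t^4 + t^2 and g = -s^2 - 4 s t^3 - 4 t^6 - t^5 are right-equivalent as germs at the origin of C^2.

Yes.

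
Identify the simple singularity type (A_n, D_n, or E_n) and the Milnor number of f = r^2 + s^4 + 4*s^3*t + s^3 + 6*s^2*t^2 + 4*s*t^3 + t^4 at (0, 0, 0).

Type E6, Milnor number mu = 6.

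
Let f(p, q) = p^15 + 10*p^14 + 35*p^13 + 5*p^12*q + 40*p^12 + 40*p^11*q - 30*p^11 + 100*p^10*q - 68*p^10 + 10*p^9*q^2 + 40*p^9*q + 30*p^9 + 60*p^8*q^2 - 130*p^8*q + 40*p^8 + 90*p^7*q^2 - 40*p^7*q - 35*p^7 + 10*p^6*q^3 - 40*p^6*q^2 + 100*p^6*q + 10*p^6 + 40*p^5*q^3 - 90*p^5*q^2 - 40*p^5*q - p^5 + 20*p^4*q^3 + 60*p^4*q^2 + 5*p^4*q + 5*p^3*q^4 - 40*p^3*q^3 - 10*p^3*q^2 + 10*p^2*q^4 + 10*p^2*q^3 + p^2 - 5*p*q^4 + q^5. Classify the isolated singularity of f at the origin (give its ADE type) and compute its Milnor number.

Type A_4, Milnor number mu = 4.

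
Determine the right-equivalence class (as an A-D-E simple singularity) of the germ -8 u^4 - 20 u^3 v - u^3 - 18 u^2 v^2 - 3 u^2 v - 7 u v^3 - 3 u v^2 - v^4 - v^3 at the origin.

The Hessian of f at 0 has rank 0. Corank 2; j^3 = -(u + v)^3 is a perfect cube, so E-series; the 4-jet and mu = 7 give E_7.

E7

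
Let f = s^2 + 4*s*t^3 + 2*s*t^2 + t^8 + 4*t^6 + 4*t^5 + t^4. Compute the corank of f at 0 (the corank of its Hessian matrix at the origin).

1

Hessian at 0 has rank 1.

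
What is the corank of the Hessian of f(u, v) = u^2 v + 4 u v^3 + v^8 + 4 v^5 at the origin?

2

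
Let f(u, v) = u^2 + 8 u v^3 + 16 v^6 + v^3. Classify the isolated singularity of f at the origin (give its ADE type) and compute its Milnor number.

The Hessian of f at 0 has rank 1. Corank 1: A-series; mu = 2 gives A_2.

Type A2, Milnor number mu = 2.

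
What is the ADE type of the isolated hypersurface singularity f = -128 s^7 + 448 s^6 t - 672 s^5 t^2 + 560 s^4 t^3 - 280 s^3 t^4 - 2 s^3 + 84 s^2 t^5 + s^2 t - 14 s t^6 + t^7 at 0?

D8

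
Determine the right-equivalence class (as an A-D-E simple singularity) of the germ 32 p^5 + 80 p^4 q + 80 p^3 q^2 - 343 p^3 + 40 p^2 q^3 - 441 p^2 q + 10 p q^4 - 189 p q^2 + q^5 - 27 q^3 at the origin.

The Hessian of f at 0 is [[0, 0], [0, 0]] with rank 0, so corank 2. A Groebner basis of the Jacobian ideal J(f) in C{p,q} is {q^5, p*q^3 + 25*q^4/56, p^2 + 6*p*q/7 + 9*q^2/49}; counting standard monomials gives mu = 8. Corank 2; j^3 = -(7*p + 3*q)^3 is a perfect cube, so E-series; the 5-jet and mu = 8 give E_8.

E8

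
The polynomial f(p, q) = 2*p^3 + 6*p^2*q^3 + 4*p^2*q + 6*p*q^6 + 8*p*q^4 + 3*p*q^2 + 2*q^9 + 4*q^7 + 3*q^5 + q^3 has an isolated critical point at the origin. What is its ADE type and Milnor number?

Type D_4, Milnor number mu = 4.

The Hessian of f at 0 is [[0, 0], [0, 0]] with rank 0, so corank 2. A Groebner basis of the Jacobian ideal J(f) in C{p,q} is {q^3, p^2 - 3*q^2/2, p*q + 3*q^2/2}; counting standard monomials gives mu = 4. Corank 2; j^3 = (p + q)*(2*p^2 + 2*p*q + q^2) splits into three distinct lines over C (the quadratic factor has nonzero discriminant), so D_4.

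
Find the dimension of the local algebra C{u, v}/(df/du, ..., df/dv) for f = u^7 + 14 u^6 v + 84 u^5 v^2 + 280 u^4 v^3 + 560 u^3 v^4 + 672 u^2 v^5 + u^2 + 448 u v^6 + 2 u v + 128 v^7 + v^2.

6

The Hessian of f at 0 is [[2, 2], [2, 2]] with rank 1, so corank 1. A Groebner basis of the Jacobian ideal J(f) in C{u,v} is {v^6, u + v}; counting standard monomials gives mu = 6. Corank 1: A-series; mu = 6 gives A_6.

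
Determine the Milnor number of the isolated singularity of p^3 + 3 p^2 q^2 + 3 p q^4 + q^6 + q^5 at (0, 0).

The Hessian of f at 0 has rank 0. Corank 2; j^3 = p^3 is a perfect cube, so E-series; the 5-jet and mu = 8 give E_8.

8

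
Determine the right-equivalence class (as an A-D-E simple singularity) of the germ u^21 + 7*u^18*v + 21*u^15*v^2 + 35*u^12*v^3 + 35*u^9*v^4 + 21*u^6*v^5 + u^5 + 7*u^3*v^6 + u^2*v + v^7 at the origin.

D8

The Hessian of f at 0 has rank 0. Corank 2; j^3 = u^2*v has shape L^2 M (L != M), so D-series; mu = 8 gives D_8.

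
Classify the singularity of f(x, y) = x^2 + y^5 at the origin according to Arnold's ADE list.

A_4

The Hessian of f at 0 has rank 1. Corank 1: A-series; mu = 4 gives A_4.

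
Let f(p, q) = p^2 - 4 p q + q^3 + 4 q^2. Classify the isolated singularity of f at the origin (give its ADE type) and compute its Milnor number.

Type A_2, Milnor number mu = 2.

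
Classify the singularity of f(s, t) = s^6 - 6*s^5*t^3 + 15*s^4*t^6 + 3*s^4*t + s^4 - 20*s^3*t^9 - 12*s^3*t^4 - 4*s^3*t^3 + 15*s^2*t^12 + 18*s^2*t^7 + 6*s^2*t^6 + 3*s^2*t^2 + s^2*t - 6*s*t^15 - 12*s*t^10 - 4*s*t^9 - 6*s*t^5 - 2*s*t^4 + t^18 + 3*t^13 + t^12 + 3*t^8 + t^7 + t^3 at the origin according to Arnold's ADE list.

D_{4}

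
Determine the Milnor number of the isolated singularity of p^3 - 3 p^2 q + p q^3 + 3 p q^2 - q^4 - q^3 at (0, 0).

7

The Hessian of f at 0 has rank 0. Corank 2; j^3 = (p - q)^3 is a perfect cube, so E-series; the 4-jet and mu = 7 give E_7.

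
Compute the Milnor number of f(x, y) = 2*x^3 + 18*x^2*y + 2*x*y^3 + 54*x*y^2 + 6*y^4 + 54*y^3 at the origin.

The Hessian of f at 0 is [[0, 0], [0, 0]] with rank 0, so corank 2. A Groebner basis of the Jacobian ideal J(f) in C{x,y} is {x^3 + 9*x^2*y + 162*x^2 + 972*x*y + 1458*y^2, -9*x^2 + x*y^2 - 54*x*y - 81*y^2, 3*x^2 + 18*x*y + y^3 + 27*y^2}; counting standard monomials gives mu = 7. Corank 2; j^3 = 2*(x + 3*y)^3 is a perfect cube, so E-series; the 4-jet and mu = 7 give E_7.

7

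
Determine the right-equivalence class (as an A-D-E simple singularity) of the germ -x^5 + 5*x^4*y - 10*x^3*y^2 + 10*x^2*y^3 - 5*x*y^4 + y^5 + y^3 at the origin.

The Hessian of f at 0 has rank 0. Corank 2; j^3 = y^3 is a perfect cube, so E-series; the 5-jet and mu = 8 give E_8.

E_{8}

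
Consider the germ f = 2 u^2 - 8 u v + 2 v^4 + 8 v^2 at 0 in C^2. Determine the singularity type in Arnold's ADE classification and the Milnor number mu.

Type A3, Milnor number mu = 3.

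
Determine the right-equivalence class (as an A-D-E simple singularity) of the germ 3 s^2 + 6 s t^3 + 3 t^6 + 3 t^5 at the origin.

The Hessian of f at 0 is [[6, 0], [0, 0]] with rank 1, so corank 1. A Groebner basis of the Jacobian ideal J(f) in C{s,t} is {s + t^3, s^2, s*t}; counting standard monomials gives mu = 4. Corank 1: A-series; mu = 4 gives A_4.

A_4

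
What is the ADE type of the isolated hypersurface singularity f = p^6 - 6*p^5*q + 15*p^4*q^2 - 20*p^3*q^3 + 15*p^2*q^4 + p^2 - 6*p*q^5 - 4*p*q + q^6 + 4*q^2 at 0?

A_5

The Hessian of f at 0 is [[2, -4], [-4, 8]] with rank 1, so corank 1. A Groebner basis of the Jacobian ideal J(f) in C{p,q} is {q^5, p - 2*q}; counting standard monomials gives mu = 5. Corank 1: A-series; mu = 5 gives A_5.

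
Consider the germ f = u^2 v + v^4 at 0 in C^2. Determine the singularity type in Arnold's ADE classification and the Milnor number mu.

The Hessian of f at 0 is [[0, 0], [0, 0]] with rank 0, so corank 2. A Groebner basis of the Jacobian ideal J(f) in C{u,v} is {u^3, u^2/4 + v^3, u*v}; counting standard monomials gives mu = 5. Corank 2; j^3 = u^2*v has shape L^2 M (L != M), so D-series; mu = 5 gives D_5.

Type D5, Milnor number mu = 5.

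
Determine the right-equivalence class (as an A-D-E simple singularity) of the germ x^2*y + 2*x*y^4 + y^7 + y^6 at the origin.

D7

The Hessian of f at 0 is [[0, 0], [0, 0]] with rank 0, so corank 2. A Groebner basis of the Jacobian ideal J(f) in C{x,y} is {x*y + y^4, x^3, x^2*y, -x^2/6 + x*y^2}; counting standard monomials gives mu = 7. Corank 2; j^3 = x^2*y has shape L^2 M (L != M), so D-series; mu = 7 gives D_7.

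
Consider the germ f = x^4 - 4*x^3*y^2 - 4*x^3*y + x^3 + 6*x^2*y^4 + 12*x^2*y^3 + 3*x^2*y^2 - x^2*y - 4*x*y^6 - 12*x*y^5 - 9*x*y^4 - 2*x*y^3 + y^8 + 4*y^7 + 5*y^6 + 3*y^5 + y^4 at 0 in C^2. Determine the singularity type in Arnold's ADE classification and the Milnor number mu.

Type D_5, Milnor number mu = 5.

The Hessian of f at 0 has rank 0. Corank 2; j^3 = x^2*(x - y) has shape L^2 M (L != M), so D-series; mu = 5 gives D_5.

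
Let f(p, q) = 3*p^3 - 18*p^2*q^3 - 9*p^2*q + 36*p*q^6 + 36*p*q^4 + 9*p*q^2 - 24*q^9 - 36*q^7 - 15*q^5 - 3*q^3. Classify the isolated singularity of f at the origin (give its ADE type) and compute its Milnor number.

Type E_{8}, Milnor number mu = 8.

The Hessian of f at 0 is [[0, 0], [0, 0]] with rank 0, so corank 2. A Groebner basis of the Jacobian ideal J(f) in C{p,q} is {-p^2/4 + p*q^3 + p*q/2 - q^2/4, q^4, p^3 - 3*p*q^2 + 2*q^3, p^2*q - 2*p*q^2 + q^3}; counting standard monomials gives mu = 8. Corank 2; j^3 = 3*(p - q)^3 is a perfect cube, so E-series; the 5-jet and mu = 8 give E_8.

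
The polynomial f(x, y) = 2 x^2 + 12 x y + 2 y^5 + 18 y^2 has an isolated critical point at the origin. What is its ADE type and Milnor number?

Type A_4, Milnor number mu = 4.

The Hessian of f at 0 is [[4, 12], [12, 36]] with rank 1, so corank 1. A Groebner basis of the Jacobian ideal J(f) in C{x,y} is {y^4, x + 3*y}; counting standard monomials gives mu = 4. Corank 1: A-series; mu = 4 gives A_4.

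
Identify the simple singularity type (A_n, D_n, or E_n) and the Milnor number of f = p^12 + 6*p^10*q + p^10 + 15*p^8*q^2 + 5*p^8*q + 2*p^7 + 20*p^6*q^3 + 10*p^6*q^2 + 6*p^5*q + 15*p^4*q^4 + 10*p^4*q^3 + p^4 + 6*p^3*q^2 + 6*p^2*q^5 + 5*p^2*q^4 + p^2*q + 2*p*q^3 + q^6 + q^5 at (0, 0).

The Hessian of f at 0 is [[0, 0], [0, 0]] with rank 0, so corank 2. A Groebner basis of the Jacobian ideal J(f) in C{p,q} is {p^3, p^2*q + p^2/6 + p*q^2/6, p*q + q^3}; counting standard monomials gives mu = 7. Corank 2; j^3 = p^2*q has shape L^2 M (L != M), so D-series; mu = 7 gives D_7.

Type D_{7}, Milnor number mu = 7.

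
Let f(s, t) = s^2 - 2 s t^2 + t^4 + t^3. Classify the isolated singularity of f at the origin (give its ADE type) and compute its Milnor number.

The Hessian of f at 0 has rank 1. Corank 1: A-series; mu = 2 gives A_2.

Type A_2, Milnor number mu = 2.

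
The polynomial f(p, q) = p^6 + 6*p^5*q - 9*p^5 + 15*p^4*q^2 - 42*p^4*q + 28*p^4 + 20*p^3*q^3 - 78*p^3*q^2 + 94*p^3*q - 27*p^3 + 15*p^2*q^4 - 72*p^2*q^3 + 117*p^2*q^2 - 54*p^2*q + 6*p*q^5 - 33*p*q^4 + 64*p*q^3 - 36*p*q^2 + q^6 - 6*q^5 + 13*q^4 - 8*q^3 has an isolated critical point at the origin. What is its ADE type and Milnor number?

Type E_{6}, Milnor number mu = 6.

The Hessian of f at 0 has rank 0. Corank 2; j^3 = -(3*p + 2*q)^3 is a perfect cube, so E-series; the 4-jet and mu = 6 give E_6.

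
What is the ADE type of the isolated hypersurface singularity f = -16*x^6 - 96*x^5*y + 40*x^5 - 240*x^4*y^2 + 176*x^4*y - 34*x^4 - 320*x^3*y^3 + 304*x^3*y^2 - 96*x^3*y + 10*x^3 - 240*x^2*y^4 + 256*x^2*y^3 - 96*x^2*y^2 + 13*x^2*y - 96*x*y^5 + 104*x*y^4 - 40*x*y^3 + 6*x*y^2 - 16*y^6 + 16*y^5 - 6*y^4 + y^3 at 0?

D4

The Hessian of f at 0 has rank 0. Corank 2; j^3 = (2*x + y)*(5*x^2 + 4*x*y + y^2) splits into three distinct lines over C (the quadratic factor has nonzero discriminant), so D_4.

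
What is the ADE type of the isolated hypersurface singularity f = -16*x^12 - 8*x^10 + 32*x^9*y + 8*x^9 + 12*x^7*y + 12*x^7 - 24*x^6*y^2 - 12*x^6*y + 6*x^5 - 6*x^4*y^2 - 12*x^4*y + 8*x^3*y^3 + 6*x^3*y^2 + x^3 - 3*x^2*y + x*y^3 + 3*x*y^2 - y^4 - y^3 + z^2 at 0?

The Hessian of f at 0 has rank 1. Corank 2; j^3 = (x - y)^3 is a perfect cube, so E-series; the 4-jet and mu = 7 give E_7.

E_{7}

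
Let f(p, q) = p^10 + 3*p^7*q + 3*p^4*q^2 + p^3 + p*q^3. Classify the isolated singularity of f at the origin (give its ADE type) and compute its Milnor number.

The Hessian of f at 0 is [[0, 0], [0, 0]] with rank 0, so corank 2. A Groebner basis of the Jacobian ideal J(f) in C{p,q} is {p^3, p*q^2, 3*p^2 + q^3}; counting standard monomials gives mu = 7. Corank 2; j^3 = p^3 is a perfect cube, so E-series; the 4-jet and mu = 7 give E_7.

Type E_7, Milnor number mu = 7.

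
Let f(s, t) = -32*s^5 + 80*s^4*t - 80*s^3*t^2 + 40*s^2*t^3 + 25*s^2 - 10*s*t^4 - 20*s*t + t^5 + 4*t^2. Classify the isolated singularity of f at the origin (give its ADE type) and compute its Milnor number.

Type A4, Milnor number mu = 4.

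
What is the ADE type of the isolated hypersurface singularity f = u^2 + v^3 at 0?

The Hessian of f at 0 has rank 1. Corank 1: A-series; mu = 2 gives A_2.

A_{2}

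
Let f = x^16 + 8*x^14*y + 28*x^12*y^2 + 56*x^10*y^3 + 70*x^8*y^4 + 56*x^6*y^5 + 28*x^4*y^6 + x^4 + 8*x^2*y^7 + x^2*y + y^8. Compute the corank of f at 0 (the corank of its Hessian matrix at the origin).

Hessian at 0 has rank 0.

2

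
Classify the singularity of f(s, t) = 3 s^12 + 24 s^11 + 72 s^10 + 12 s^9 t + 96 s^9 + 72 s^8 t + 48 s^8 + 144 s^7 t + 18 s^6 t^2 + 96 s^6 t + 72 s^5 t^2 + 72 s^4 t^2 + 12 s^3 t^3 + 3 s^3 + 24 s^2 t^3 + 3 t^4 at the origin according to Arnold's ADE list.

E_6

The Hessian of f at 0 has rank 0. Corank 2; j^3 = 3*s^3 is a perfect cube, so E-series; the 4-jet and mu = 6 give E_6.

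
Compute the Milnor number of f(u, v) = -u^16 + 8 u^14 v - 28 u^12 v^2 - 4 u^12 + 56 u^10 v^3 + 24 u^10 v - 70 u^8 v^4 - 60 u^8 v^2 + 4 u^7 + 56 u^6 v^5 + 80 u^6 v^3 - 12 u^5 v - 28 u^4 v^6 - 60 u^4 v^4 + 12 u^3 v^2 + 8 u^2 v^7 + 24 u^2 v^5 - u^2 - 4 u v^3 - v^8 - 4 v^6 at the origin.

7

The Hessian of f at 0 has rank 1. Corank 1: A-series; mu = 7 gives A_7.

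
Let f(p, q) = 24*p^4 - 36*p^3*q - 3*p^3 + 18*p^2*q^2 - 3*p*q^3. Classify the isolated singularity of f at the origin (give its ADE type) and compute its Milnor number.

Type E_{7}, Milnor number mu = 7.

The Hessian of f at 0 is [[0, 0], [0, 0]] with rank 0, so corank 2. A Groebner basis of the Jacobian ideal J(f) in C{p,q} is {3*p^2/4 + q^4 + q^3/4, p^3, p^2*q - p^2/4 - q^3/12, -p^2 + p*q^2 - q^3/3}; counting standard monomials gives mu = 7. Corank 2; j^3 = -3*p^3 is a perfect cube, so E-series; the 4-jet and mu = 7 give E_7.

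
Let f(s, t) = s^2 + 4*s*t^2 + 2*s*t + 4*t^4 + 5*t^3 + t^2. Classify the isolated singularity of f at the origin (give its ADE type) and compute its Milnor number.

Type A_{2}, Milnor number mu = 2.

The Hessian of f at 0 has rank 1. Corank 1: A-series; mu = 2 gives A_2.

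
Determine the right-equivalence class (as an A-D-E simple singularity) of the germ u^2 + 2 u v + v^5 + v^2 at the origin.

A4

The Hessian of f at 0 has rank 1. Corank 1: A-series; mu = 4 gives A_4.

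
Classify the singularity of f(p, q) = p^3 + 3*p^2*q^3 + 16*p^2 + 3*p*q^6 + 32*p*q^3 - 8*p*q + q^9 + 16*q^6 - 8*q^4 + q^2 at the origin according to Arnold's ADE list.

A_2

The Hessian of f at 0 has rank 1. Corank 1: A-series; mu = 2 gives A_2.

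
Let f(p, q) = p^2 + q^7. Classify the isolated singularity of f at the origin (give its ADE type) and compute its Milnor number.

The Hessian of f at 0 has rank 1. Corank 1: A-series; mu = 6 gives A_6.

Type A6, Milnor number mu = 6.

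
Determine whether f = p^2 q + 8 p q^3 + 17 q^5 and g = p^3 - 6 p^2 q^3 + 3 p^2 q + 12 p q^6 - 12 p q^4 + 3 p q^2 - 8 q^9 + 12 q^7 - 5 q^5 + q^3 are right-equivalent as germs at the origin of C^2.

The Hessian of f at 0 is [[0, 0], [0, 0]] with rank 0, so corank 2. A Groebner basis of the Jacobian ideal J(f) in C{p,q} is {p^3, p^2*q, 4*p^2/11 + p*q^2, p*q/4 + q^3}; counting standard monomials gives mu = 6. Corank 2; j^3 = p^2*q has shape L^2 M (L != M), so D-series; mu = 6 gives D_6. The Hessian of g at 0 is [[0, 0], [0, 0]] with rank 0, so corank 2. A Groebner basis of the Jacobian ideal J(g) in C{p,q} is {-p^2/4 + p*q^3 - p*q/2 - q^2/4, q^4, p^3 - 3*p*q^2 - 2*q^3, p^2*q + 2*p*q^2 + q^3}; counting standard monomials gives mu = 8. Corank 2; j^3 = (p + q)^3 is a perfect cube, so E-series; the 5-jet and mu = 8 give E_8. f is D_6 but g is E_8, hence not right-equivalent.

No.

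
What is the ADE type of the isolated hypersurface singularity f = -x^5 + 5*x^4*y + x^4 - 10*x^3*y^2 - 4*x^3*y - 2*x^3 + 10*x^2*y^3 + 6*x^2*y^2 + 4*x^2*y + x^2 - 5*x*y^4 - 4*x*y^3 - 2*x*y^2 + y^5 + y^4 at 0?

A_{4}

The Hessian of f at 0 has rank 1. Corank 1: A-series; mu = 4 gives A_4.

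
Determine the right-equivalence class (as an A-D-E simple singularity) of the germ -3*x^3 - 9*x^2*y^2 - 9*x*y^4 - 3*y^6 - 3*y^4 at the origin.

E_6

The Hessian of f at 0 has rank 0. Corank 2; j^3 = -3*x^3 is a perfect cube, so E-series; the 4-jet and mu = 6 give E_6.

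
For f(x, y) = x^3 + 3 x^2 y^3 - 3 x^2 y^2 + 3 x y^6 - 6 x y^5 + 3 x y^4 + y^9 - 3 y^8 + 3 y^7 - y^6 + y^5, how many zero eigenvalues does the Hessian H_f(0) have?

The Hessian at 0 is [[0, 0], [0, 0]] of rank 0; hence corank 2.

2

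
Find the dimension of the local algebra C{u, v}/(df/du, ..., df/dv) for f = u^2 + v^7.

6

The Hessian of f at 0 has rank 1. Corank 1: A-series; mu = 6 gives A_6.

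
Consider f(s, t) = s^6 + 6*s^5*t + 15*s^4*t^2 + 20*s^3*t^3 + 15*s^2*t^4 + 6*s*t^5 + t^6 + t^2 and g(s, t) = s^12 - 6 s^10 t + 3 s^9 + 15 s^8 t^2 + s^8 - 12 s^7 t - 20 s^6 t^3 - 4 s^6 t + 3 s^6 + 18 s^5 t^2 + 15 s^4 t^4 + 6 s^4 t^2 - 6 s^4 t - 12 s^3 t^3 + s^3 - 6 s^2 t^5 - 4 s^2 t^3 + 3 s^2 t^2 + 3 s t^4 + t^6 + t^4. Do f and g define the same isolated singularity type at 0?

No.

The Hessian of f at 0 has rank 1. Corank 1: A-series; mu = 5 gives A_5. The Hessian of g at 0 has rank 0. Corank 2; j^3 = s^3 is a perfect cube, so E-series; the 4-jet and mu = 6 give E_6. f is A_5 but g is E_6, hence not right-equivalent.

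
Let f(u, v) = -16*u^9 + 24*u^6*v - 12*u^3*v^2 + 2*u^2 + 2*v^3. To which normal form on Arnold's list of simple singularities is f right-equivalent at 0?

A2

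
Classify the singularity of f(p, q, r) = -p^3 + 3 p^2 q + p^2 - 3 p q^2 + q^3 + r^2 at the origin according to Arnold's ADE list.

A_{2}

The Hessian of f at 0 has rank 2. Corank 1: A-series; mu = 2 gives A_2.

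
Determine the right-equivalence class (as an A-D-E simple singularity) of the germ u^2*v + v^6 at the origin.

D7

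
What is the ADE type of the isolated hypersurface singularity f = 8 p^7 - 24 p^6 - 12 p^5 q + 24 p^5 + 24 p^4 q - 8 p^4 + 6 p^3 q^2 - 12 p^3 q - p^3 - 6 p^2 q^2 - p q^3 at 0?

E7

The Hessian of f at 0 is [[0, 0], [0, 0]] with rank 0, so corank 2. A Groebner basis of the Jacobian ideal J(f) in C{p,q} is {3*p^2/4 + q^4 + q^3/4, p^3, p^2*q - p^2/4 - q^3/12, p^2 + p*q^2 + q^3/3}; counting standard monomials gives mu = 7. Corank 2; j^3 = -p^3 is a perfect cube, so E-series; the 4-jet and mu = 7 give E_7.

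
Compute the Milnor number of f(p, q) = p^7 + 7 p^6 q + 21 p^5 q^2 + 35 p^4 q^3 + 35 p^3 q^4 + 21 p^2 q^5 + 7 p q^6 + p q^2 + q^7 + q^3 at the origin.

8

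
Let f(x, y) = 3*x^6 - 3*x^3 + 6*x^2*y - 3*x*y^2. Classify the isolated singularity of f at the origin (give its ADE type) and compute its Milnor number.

The Hessian of f at 0 is [[0, 0], [0, 0]] with rank 0, so corank 2. A Groebner basis of the Jacobian ideal J(f) in C{x,y} is {x*y/6 + y^5 - y^2/6, x*y^2 - y^3, x^2 - x*y}; counting standard monomials gives mu = 7. Corank 2; j^3 = -3*x*(x - y)^2 has shape L^2 M (L != M), so D-series; mu = 7 gives D_7.

Type D7, Milnor number mu = 7.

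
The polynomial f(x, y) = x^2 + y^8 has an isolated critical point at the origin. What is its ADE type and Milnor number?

Type A_7, Milnor number mu = 7.

The Hessian of f at 0 has rank 1. Corank 1: A-series; mu = 7 gives A_7.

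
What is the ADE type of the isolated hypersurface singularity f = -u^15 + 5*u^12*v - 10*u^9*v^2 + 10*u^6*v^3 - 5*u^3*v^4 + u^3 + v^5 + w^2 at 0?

E8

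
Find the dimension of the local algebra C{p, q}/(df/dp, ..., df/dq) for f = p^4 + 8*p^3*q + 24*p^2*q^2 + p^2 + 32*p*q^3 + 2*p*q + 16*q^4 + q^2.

3

The Hessian of f at 0 is [[2, 2], [2, 2]] with rank 1, so corank 1. A Groebner basis of the Jacobian ideal J(f) in C{p,q} is {q^3, p + q}; counting standard monomials gives mu = 3. Corank 1: A-series; mu = 3 gives A_3.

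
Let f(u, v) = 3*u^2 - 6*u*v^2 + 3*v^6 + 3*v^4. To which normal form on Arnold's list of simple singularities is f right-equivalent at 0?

A_{5}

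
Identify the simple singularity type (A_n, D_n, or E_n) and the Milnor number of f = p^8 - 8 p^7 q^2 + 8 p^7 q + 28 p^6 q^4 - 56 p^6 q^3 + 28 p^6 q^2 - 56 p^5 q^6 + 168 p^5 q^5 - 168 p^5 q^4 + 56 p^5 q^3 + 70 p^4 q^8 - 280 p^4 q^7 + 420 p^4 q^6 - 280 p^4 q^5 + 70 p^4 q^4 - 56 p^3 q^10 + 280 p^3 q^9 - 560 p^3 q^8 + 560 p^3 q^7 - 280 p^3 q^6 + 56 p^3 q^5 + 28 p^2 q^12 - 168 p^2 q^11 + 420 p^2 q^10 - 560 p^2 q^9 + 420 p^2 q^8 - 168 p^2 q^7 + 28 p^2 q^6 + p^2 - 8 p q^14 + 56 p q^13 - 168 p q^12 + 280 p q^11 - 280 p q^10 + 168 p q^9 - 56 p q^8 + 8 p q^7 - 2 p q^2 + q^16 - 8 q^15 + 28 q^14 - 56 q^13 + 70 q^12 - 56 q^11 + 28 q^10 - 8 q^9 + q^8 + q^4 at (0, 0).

Type A_{7}, Milnor number mu = 7.

The Hessian of f at 0 has rank 1. Corank 1: A-series; mu = 7 gives A_7.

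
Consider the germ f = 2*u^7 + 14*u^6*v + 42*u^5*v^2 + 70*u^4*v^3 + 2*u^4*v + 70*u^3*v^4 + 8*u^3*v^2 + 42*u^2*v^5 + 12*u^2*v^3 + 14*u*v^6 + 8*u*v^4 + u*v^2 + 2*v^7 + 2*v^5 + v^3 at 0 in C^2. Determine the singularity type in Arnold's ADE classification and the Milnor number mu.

The Hessian of f at 0 has rank 0. Corank 2; j^3 = v^2*(u + v) has shape L^2 M (L != M), so D-series; mu = 8 gives D_8.

Type D_{8}, Milnor number mu = 8.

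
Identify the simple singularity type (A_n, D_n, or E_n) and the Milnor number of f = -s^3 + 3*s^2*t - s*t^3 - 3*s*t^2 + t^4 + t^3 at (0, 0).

Type E_7, Milnor number mu = 7.

The Hessian of f at 0 has rank 0. Corank 2; j^3 = -(s - t)^3 is a perfect cube, so E-series; the 4-jet and mu = 7 give E_7.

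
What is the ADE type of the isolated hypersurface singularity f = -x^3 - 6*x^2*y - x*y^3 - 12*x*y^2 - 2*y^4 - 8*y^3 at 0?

E_7

The Hessian of f at 0 has rank 0. Corank 2; j^3 = -(x + 2*y)^3 is a perfect cube, so E-series; the 4-jet and mu = 7 give E_7.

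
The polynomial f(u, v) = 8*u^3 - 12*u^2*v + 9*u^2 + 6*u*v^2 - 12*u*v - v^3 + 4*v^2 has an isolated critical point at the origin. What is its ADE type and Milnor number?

Type A_{2}, Milnor number mu = 2.

The Hessian of f at 0 has rank 1. Corank 1: A-series; mu = 2 gives A_2.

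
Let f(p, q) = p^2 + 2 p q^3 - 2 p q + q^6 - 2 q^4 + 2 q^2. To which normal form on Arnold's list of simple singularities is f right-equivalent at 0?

A_1

The Hessian of f at 0 has rank 2. Corank 0: nondegenerate Morse point, so A_1.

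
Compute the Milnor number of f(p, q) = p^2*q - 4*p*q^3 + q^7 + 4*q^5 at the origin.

The Hessian of f at 0 is [[0, 0], [0, 0]] with rank 0, so corank 2. A Groebner basis of the Jacobian ideal J(f) in C{p,q} is {p^2*q^2 + 4*p^2/7 - 8*p*q^2/7, p^3 + 8*p^2/7 - 16*p*q^2/7, -p*q/2 + q^3}; counting standard monomials gives mu = 8. Corank 2; j^3 = p^2*q has shape L^2 M (L != M), so D-series; mu = 8 gives D_8.

8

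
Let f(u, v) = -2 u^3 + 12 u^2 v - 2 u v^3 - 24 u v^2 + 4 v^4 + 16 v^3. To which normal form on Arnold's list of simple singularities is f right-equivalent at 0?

E_7

The Hessian of f at 0 is [[0, 0], [0, 0]] with rank 0, so corank 2. A Groebner basis of the Jacobian ideal J(f) in C{u,v} is {u^3 - 6*u^2*v - 48*u^2 + 192*u*v - 192*v^2, 6*u^2 + u*v^2 - 24*u*v + 24*v^2, 3*u^2 - 12*u*v + v^3 + 12*v^2}; counting standard monomials gives mu = 7. Corank 2; j^3 = -2*(u - 2*v)^3 is a perfect cube, so E-series; the 4-jet and mu = 7 give E_7.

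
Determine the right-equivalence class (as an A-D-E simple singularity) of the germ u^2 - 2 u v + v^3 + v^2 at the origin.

A_{2}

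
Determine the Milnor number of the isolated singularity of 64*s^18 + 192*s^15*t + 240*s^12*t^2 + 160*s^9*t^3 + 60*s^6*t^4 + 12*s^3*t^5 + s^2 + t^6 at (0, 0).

5

The Hessian of f at 0 has rank 1. Corank 1: A-series; mu = 5 gives A_5.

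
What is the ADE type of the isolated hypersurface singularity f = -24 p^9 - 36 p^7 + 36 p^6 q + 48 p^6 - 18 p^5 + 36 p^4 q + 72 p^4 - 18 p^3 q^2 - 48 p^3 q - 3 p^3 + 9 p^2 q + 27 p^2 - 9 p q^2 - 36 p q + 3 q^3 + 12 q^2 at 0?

The Hessian of f at 0 is [[54, -36], [-36, 24]] with rank 1, so corank 1. A Groebner basis of the Jacobian ideal J(f) in C{p,q} is {q^2, p - 2*q/3}; counting standard monomials gives mu = 2. Corank 1: A-series; mu = 2 gives A_2.

A_{2}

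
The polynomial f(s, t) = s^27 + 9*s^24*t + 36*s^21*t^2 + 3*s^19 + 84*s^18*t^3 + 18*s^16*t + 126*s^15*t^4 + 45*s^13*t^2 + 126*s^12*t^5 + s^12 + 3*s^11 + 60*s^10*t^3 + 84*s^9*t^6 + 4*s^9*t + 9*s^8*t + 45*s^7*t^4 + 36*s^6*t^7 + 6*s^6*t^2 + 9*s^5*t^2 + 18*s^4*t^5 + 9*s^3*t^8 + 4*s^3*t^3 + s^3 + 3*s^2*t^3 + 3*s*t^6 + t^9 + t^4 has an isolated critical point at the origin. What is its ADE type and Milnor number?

Type E6, Milnor number mu = 6.

The Hessian of f at 0 is [[0, 0], [0, 0]] with rank 0, so corank 2. A Groebner basis of the Jacobian ideal J(f) in C{s,t} is {t^3, s^2}; counting standard monomials gives mu = 6. Corank 2; j^3 = s^3 is a perfect cube, so E-series; the 4-jet and mu = 6 give E_6.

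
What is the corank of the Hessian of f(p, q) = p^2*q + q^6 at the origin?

The Hessian at 0 is [[0, 0], [0, 0]] of rank 0; hence corank 2.

2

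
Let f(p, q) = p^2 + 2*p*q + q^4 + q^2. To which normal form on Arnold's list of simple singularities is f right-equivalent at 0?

A_{3}

The Hessian of f at 0 has rank 1. Corank 1: A-series; mu = 3 gives A_3.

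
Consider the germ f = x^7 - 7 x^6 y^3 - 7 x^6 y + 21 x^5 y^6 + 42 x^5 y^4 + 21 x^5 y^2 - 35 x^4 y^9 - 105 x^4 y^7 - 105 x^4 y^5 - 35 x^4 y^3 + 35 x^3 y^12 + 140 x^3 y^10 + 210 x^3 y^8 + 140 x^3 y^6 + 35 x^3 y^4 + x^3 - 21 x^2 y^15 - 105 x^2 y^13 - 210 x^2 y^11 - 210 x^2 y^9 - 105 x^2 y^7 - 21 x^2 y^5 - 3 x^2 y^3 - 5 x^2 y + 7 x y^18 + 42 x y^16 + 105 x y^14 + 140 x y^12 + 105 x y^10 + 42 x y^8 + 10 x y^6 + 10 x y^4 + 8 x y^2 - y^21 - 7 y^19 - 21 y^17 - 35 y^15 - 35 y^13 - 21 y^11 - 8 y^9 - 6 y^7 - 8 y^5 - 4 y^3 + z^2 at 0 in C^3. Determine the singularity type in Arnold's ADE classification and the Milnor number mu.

The Hessian of f at 0 has rank 1. Corank 2; j^3 = (x - 2*y)^2*(x - y) has shape L^2 M (L != M), so D-series; mu = 8 gives D_8.

Type D_8, Milnor number mu = 8.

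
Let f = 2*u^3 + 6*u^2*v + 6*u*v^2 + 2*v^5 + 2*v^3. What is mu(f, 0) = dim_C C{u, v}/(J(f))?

8

The Hessian of f at 0 has rank 0. Corank 2; j^3 = 2*(u + v)^3 is a perfect cube, so E-series; the 5-jet and mu = 8 give E_8.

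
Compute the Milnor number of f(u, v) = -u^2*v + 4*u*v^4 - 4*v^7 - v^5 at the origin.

6

The Hessian of f at 0 has rank 0. Corank 2; j^3 = -u^2*v has shape L^2 M (L != M), so D-series; mu = 6 gives D_6.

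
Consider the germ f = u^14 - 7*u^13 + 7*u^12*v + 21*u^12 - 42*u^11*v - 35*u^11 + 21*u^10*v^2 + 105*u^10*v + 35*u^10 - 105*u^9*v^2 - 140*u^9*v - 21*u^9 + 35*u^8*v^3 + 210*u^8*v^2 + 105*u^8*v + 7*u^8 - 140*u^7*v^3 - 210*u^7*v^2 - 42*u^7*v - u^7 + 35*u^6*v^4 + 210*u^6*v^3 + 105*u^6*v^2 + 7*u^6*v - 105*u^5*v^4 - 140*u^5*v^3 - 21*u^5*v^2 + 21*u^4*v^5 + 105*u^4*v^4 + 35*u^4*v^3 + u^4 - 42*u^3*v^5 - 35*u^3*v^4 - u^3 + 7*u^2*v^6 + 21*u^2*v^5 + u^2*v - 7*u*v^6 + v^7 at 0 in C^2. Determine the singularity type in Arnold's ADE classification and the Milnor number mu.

The Hessian of f at 0 is [[0, 0], [0, 0]] with rank 0, so corank 2. A Groebner basis of the Jacobian ideal J(f) in C{u,v} is {u*v/7 + v^6, u*v^2, u^2 - u*v}; counting standard monomials gives mu = 8. Corank 2; j^3 = -u^2*(u - v) has shape L^2 M (L != M), so D-series; mu = 8 gives D_8.

Type D_{8}, Milnor number mu = 8.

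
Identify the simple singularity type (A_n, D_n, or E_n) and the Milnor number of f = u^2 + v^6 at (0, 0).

The Hessian of f at 0 has rank 1. Corank 1: A-series; mu = 5 gives A_5.

Type A_{5}, Milnor number mu = 5.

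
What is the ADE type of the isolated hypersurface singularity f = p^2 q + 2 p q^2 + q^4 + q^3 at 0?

D5

The Hessian of f at 0 is [[0, 0], [0, 0]] with rank 0, so corank 2. A Groebner basis of the Jacobian ideal J(f) in C{p,q} is {p^3 - p^2/4 + q^2/4, p^2/4 + q^3 - q^2/4, p*q + q^2}; counting standard monomials gives mu = 5. Corank 2; j^3 = q*(p + q)^2 has shape L^2 M (L != M), so D-series; mu = 5 gives D_5.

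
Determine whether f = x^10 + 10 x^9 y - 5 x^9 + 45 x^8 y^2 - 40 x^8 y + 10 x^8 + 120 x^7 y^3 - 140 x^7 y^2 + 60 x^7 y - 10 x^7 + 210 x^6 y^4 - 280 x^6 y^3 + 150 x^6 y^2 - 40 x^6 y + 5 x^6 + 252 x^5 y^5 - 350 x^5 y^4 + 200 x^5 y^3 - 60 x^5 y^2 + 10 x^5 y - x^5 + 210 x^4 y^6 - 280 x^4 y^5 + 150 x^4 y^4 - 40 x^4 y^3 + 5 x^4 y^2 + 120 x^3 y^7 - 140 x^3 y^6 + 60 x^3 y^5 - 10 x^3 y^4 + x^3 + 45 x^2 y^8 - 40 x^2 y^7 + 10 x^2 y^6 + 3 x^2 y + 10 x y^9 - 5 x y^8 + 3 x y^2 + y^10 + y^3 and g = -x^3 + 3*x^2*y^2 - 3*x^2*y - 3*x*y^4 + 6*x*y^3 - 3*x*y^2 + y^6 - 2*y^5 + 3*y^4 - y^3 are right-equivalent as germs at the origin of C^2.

The Hessian of f at 0 has rank 0. Corank 2; j^3 = (x + y)^3 is a perfect cube, so E-series; the 5-jet and mu = 8 give E_8. The Hessian of g at 0 has rank 0. Corank 2; j^3 = -(x + y)^3 is a perfect cube, so E-series; the 5-jet and mu = 8 give E_8. Both have type E_8, hence right-equivalent.

Yes.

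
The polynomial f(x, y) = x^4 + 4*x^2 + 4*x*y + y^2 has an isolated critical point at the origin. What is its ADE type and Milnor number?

Type A_3, Milnor number mu = 3.

The Hessian of f at 0 is [[8, 4], [4, 2]] with rank 1, so corank 1. A Groebner basis of the Jacobian ideal J(f) in C{x,y} is {y^3, x + y/2}; counting standard monomials gives mu = 3. Corank 1: A-series; mu = 3 gives A_3.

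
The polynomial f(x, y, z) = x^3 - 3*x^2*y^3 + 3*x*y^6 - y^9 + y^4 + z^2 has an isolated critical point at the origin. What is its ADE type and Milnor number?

The Hessian of f at 0 has rank 1. Corank 2; j^3 = x^3 is a perfect cube, so E-series; the 4-jet and mu = 6 give E_6.

Type E_6, Milnor number mu = 6.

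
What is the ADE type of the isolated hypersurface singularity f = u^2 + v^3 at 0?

The Hessian of f at 0 has rank 1. Corank 1: A-series; mu = 2 gives A_2.

A2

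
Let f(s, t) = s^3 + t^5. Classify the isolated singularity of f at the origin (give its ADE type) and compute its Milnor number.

Type E8, Milnor number mu = 8.

The Hessian of f at 0 has rank 0. Corank 2; j^3 = s^3 is a perfect cube, so E-series; the 5-jet and mu = 8 give E_8.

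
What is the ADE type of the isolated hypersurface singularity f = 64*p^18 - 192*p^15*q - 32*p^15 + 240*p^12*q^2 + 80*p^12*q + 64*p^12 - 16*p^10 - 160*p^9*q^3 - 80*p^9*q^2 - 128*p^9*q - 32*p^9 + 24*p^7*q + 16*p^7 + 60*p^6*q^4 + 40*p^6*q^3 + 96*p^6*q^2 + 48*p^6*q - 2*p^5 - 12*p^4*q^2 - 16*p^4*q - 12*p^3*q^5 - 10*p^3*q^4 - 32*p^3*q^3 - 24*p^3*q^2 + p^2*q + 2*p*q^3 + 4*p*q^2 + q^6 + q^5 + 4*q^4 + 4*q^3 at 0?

D_{7}

The Hessian of f at 0 has rank 0. Corank 2; j^3 = q*(p + 2*q)^2 has shape L^2 M (L != M), so D-series; mu = 7 gives D_7.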